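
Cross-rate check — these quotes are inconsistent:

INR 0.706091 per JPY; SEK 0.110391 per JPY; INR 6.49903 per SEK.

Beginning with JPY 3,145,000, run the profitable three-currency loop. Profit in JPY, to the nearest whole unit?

Profit: JPY 50,525

Profitable loop is JPY → SEK → INR → JPY:
JPY 3,145,000 × 0.110391 = SEK 347,179.70
SEK 347,179.70 × 6.49903 = INR 2,256,331.25
INR 2,256,331.25 ÷ 0.706091 = JPY 3,195,525
Profit = JPY 3,195,525 − JPY 3,145,000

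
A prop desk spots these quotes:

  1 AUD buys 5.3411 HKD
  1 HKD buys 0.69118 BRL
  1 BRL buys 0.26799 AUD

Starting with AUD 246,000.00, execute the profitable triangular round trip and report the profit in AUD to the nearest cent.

Profitable loop is AUD → BRL → HKD → AUD:
AUD 246,000.00 ÷ 0.26799 = BRL 917,944.70
BRL 917,944.70 ÷ 0.69118 = HKD 1,328,083.42
HKD 1,328,083.42 ÷ 5.3411 = AUD 248,653.54
Profit = AUD 248,653.54 − AUD 246,000.00

Profit: AUD 2,653.54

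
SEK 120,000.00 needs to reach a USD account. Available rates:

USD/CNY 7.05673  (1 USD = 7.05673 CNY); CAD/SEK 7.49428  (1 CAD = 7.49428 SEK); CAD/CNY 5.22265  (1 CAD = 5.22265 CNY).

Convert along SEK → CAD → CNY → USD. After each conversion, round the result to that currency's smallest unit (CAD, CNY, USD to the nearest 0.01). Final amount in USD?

USD 11,850.56

SEK 120,000.00 ÷ 7.49428 = CAD 16,012.21
CAD 16,012.21 × 5.22265 = CNY 83,626.17
CNY 83,626.17 ÷ 7.05673 = USD 11,850.56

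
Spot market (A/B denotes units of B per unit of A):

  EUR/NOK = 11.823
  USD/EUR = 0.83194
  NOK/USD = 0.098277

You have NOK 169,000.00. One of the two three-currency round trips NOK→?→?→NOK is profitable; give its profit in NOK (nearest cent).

Profit: NOK 5,829.66

Profitable loop is NOK → EUR → USD → NOK:
NOK 169,000.00 ÷ 11.823 = EUR 14,294.17
EUR 14,294.17 ÷ 0.83194 = USD 17,181.73
USD 17,181.73 ÷ 0.098277 = NOK 174,829.66
Profit = NOK 174,829.66 − NOK 169,000.00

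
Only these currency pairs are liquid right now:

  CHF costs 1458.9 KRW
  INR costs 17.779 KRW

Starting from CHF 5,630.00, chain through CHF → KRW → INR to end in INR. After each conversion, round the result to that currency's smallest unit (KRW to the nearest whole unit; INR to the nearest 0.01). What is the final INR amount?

INR 461,983.63

CHF 5,630.00 × 1458.9 = KRW 8,213,607
KRW 8,213,607 ÷ 17.779 = INR 461,983.63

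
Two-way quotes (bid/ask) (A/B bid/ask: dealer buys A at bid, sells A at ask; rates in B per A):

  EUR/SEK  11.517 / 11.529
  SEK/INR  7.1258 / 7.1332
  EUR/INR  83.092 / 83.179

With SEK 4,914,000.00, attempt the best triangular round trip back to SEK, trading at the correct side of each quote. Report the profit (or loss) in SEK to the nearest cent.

Best loop SEK → EUR → INR → SEK:
SEK 4,914,000.00 ÷ 11.529 (buy EUR at ask) = EUR 426,229.51
EUR 426,229.51 × 83.092 (sell EUR at bid) = INR 35,416,262.30
INR 35,416,262.30 ÷ 7.1332 (buy SEK at ask) = SEK 4,964,989.39

Net profit: SEK 50,989.39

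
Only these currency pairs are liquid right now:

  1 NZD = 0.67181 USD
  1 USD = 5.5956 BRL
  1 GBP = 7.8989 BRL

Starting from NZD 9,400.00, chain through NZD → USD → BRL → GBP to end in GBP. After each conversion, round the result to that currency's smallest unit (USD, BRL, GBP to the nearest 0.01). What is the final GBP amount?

GBP 4,473.57

NZD 9,400.00 × 0.67181 = USD 6,315.01
USD 6,315.01 × 5.5956 = BRL 35,336.27
BRL 35,336.27 ÷ 7.8989 = GBP 4,473.57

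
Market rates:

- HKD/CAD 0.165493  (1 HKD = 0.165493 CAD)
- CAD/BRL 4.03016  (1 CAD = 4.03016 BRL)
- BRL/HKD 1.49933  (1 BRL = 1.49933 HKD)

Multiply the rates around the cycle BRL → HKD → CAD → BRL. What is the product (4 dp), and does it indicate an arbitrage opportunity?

1.0000 (no arbitrage)

Around BRL → HKD → CAD → BRL: 1 × 1.49933 × 0.165493 × 4.03016 = 0.999998
Product ≈ 1 (deviation 0.000%, within rounding noise).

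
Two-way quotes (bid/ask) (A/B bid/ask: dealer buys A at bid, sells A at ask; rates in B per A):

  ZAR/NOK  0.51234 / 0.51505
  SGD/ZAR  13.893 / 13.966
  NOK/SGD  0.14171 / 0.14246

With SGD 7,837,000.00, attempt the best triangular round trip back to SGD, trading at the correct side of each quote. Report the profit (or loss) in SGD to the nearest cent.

Net profit: SGD 68,050.42

Best loop SGD → ZAR → NOK → SGD:
SGD 7,837,000.00 × 13.893 (sell SGD at bid) = ZAR 108,879,441.00
ZAR 108,879,441.00 × 0.51234 (sell ZAR at bid) = NOK 55,783,292.80
NOK 55,783,292.80 × 0.14171 (sell NOK at bid) = SGD 7,905,050.42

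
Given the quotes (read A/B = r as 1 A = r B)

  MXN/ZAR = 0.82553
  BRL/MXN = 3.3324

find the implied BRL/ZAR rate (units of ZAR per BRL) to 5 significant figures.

BRL/ZAR = 2.7510

1 BRL × 3.3324 = 3.3324 MXN
3.3324 MXN × 0.82553 = 2.751 ZAR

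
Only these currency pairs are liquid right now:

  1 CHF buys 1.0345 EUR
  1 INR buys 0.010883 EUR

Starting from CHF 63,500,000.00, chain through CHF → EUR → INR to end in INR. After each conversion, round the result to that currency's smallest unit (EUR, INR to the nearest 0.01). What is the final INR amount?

CHF 63,500,000.00 × 1.0345 = EUR 65,690,750.00
EUR 65,690,750.00 ÷ 0.010883 = INR 6,036,088,394.74

INR 6,036,088,394.74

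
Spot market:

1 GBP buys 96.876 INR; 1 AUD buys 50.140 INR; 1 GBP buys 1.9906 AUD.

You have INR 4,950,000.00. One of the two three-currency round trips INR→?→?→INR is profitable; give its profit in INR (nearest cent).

Profitable loop is INR → GBP → AUD → INR:
INR 4,950,000.00 ÷ 96.876 = GBP 51,096.25
GBP 51,096.25 × 1.9906 = AUD 101,712.19
AUD 101,712.19 × 50.140 = INR 5,099,849.15
Profit = INR 5,099,849.15 − INR 4,950,000.00

Profit: INR 149,849.15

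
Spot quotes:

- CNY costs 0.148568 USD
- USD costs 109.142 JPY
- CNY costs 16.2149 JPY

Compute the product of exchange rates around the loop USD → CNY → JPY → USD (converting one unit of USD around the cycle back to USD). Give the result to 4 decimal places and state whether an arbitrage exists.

1.0000 (no arbitrage)

Around USD → CNY → JPY → USD: 1 ÷ 0.148568 × 16.2149 ÷ 109.142 = 0.999993
Product ≈ 1 (deviation 0.001%, within rounding noise).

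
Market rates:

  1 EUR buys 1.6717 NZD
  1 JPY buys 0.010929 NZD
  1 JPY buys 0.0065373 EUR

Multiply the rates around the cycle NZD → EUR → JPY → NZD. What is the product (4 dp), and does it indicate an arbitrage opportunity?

Around NZD → EUR → JPY → NZD: 1 ÷ 1.6717 ÷ 0.0065373 × 0.010929 = 1.000054
Product ≈ 1 (deviation 0.005%, within rounding noise).

1.0001 (no arbitrage)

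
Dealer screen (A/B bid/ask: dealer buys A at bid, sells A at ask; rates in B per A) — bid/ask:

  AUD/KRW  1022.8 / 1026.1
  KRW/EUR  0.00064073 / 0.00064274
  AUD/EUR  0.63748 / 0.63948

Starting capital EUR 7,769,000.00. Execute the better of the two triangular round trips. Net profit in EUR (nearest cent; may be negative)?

Net profit: EUR 192,665.61

Best loop EUR → AUD → KRW → EUR:
EUR 7,769,000.00 ÷ 0.63948 (buy AUD at ask) = AUD 12,148,933.51
AUD 12,148,933.51 × 1022.8 (sell AUD at bid) = KRW 12,425,929,192
KRW 12,425,929,192 × 0.00064073 (sell KRW at bid) = EUR 7,961,665.61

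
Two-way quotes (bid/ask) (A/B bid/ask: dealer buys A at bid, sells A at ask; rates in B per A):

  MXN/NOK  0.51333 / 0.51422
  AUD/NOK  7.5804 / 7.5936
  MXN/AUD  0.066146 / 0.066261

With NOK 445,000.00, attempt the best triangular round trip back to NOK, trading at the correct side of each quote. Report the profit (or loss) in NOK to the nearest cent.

Net profit: NOK 8,994.88

Best loop NOK → AUD → MXN → NOK:
NOK 445,000.00 ÷ 7.5936 (buy AUD at ask) = AUD 58,601.98
AUD 58,601.98 ÷ 0.066261 (buy MXN at ask) = MXN 884,411.35
MXN 884,411.35 × 0.51333 (sell MXN at bid) = NOK 453,994.88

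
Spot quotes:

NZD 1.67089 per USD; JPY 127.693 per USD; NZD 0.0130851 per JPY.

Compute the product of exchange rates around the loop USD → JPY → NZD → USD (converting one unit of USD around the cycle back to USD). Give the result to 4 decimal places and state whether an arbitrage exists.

Around USD → JPY → NZD → USD: 1 × 127.693 × 0.0130851 ÷ 1.67089 = 0.999991
Product ≈ 1 (deviation 0.001%, within rounding noise).

1.0000 (no arbitrage)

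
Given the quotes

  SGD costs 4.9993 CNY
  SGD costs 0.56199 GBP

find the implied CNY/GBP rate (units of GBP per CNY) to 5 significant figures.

CNY/GBP = 0.11241

1 CNY ÷ 4.9993 = 0.200028 SGD
0.200028 SGD × 0.56199 = 0.112414 GBP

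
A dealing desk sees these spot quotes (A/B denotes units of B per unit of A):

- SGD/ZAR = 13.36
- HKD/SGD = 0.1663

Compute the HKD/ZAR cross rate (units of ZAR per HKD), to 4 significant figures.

HKD/ZAR = 2.222

1 HKD × 0.1663 = 0.1663 SGD
0.1663 SGD × 13.36 = 2.22177 ZAR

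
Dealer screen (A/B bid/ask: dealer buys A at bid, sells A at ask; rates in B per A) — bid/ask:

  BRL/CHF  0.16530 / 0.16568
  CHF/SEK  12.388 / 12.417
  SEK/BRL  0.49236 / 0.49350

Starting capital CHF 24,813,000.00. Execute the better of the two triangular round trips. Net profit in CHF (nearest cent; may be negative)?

Net profit: CHF 204,049.55

Best loop CHF → SEK → BRL → CHF:
CHF 24,813,000.00 × 12.388 (sell CHF at bid) = SEK 307,383,444.00
SEK 307,383,444.00 × 0.49236 (sell SEK at bid) = BRL 151,343,312.49
BRL 151,343,312.49 × 0.16530 (sell BRL at bid) = CHF 25,017,049.55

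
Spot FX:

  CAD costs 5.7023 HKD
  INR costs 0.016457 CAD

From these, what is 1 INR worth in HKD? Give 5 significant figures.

INR/HKD = 0.093843

1 INR × 0.016457 = 0.016457 CAD
0.016457 CAD × 5.7023 = 0.0938428 HKD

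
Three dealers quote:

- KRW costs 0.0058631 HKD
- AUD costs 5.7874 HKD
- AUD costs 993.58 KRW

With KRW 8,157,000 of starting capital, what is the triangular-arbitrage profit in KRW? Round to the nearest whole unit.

Profit: KRW 53,642

Profitable loop is KRW → HKD → AUD → KRW:
KRW 8,157,000 × 0.0058631 = HKD 47,825.31
HKD 47,825.31 ÷ 5.7874 = AUD 8,263.69
AUD 8,263.69 × 993.58 = KRW 8,210,642
Profit = KRW 8,210,642 − KRW 8,157,000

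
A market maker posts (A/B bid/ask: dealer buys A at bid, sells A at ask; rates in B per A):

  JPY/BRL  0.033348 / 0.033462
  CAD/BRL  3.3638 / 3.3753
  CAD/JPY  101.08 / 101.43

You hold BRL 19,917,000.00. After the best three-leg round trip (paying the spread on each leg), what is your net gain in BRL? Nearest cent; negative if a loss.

Net result: BRL -26,460.17 (no profitable arbitrage after spreads)

Best loop BRL → CAD → JPY → BRL:
BRL 19,917,000.00 ÷ 3.3753 (buy CAD at ask) = CAD 5,900,808.82
CAD 5,900,808.82 × 101.08 (sell CAD at bid) = JPY 596,453,755
JPY 596,453,755 × 0.033348 (sell JPY at bid) = BRL 19,890,539.83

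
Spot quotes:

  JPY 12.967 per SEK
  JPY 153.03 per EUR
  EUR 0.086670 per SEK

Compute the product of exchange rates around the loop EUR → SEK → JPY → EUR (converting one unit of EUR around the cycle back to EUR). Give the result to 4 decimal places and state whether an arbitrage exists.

0.9777 (arbitrage exists)

Around EUR → SEK → JPY → EUR: 1 ÷ 0.086670 × 12.967 ÷ 153.03 = 0.977674
Product < 1; profitable direction is EUR → JPY → SEK → EUR.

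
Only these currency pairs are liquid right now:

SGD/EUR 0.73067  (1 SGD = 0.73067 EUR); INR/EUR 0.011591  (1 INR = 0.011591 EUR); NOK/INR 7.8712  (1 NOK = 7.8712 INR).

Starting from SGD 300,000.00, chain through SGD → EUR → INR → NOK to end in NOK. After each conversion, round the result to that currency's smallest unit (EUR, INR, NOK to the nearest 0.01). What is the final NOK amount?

NOK 2,402,595.60

SGD 300,000.00 × 0.73067 = EUR 219,201.00
EUR 219,201.00 ÷ 0.011591 = INR 18,911,310.50
INR 18,911,310.50 ÷ 7.8712 = NOK 2,402,595.60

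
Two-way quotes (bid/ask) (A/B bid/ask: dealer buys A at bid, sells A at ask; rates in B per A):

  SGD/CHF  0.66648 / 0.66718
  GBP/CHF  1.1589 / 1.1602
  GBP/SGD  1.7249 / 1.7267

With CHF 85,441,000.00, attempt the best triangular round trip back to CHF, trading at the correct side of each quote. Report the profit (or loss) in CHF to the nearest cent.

Net profit: CHF 510,285.72

Best loop CHF → SGD → GBP → CHF:
CHF 85,441,000.00 ÷ 0.66718 (buy SGD at ask) = SGD 128,062,891.57
SGD 128,062,891.57 ÷ 1.7267 (buy GBP at ask) = GBP 74,166,266.04
GBP 74,166,266.04 × 1.1589 (sell GBP at bid) = CHF 85,951,285.72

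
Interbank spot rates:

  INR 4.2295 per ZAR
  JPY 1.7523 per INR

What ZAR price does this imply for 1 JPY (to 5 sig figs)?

JPY/ZAR = 0.13493

1 JPY ÷ 1.7523 = 0.570679 INR
0.570679 INR ÷ 4.2295 = 0.134928 ZAR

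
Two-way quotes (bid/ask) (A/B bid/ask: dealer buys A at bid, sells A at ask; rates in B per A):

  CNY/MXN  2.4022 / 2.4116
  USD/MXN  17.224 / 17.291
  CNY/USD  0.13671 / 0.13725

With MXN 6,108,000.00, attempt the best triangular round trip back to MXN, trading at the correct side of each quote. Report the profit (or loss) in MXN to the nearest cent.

Best loop MXN → USD → CNY → MXN:
MXN 6,108,000.00 ÷ 17.291 (buy USD at ask) = USD 353,247.35
USD 353,247.35 ÷ 0.13725 (buy CNY at ask) = CNY 2,573,751.21
CNY 2,573,751.21 × 2.4022 (sell CNY at bid) = MXN 6,182,665.17

Net profit: MXN 74,665.17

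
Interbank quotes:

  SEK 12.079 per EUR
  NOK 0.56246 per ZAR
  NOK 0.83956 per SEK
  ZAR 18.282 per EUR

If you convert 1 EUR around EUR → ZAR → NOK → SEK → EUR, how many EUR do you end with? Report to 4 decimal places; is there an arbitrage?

1.0140 (arbitrage exists)

Around EUR → ZAR → NOK → SEK → EUR: 1 × 18.282 × 0.56246 ÷ 0.83956 ÷ 12.079 = 1.013988
Product > 1; profitable direction is EUR → ZAR → NOK → SEK → EUR.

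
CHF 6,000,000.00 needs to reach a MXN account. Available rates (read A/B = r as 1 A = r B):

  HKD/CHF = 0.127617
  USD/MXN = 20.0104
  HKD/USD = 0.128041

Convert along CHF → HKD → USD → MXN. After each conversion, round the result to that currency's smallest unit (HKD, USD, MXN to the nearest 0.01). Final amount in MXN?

MXN 120,461,300.32

CHF 6,000,000.00 ÷ 0.127617 = HKD 47,015,679.73
HKD 47,015,679.73 × 0.128041 = USD 6,019,934.65
USD 6,019,934.65 × 20.0104 = MXN 120,461,300.32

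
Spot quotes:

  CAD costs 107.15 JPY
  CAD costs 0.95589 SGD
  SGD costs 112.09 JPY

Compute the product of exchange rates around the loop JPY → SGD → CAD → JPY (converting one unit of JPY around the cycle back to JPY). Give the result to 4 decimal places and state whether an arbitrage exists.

1.0000 (no arbitrage)

Around JPY → SGD → CAD → JPY: 1 ÷ 112.09 ÷ 0.95589 × 107.15 = 1.000040
Product ≈ 1 (deviation 0.004%, within rounding noise).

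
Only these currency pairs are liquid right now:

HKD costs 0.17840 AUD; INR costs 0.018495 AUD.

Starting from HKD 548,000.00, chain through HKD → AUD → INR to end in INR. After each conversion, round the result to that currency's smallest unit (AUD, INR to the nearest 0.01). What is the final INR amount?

INR 5,285,925.93

HKD 548,000.00 × 0.17840 = AUD 97,763.20
AUD 97,763.20 ÷ 0.018495 = INR 5,285,925.93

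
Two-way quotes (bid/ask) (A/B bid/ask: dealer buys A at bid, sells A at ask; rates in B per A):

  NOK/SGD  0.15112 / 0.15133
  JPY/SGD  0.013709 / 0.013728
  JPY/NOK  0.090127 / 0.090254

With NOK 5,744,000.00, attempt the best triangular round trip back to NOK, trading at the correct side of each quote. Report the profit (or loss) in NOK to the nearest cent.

Net profit: NOK 21,390.35

Best loop NOK → JPY → SGD → NOK:
NOK 5,744,000.00 ÷ 0.090254 (buy JPY at ask) = JPY 63,642,609
JPY 63,642,609 × 0.013709 (sell JPY at bid) = SGD 872,476.52
SGD 872,476.52 ÷ 0.15133 (buy NOK at ask) = NOK 5,765,390.35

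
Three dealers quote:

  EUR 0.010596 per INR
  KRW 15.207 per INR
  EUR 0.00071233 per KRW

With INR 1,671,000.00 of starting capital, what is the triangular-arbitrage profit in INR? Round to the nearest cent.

Profit: INR 37,280.89

Profitable loop is INR → KRW → EUR → INR:
INR 1,671,000.00 × 15.207 = KRW 25,410,897
KRW 25,410,897 × 0.00071233 = EUR 18,100.94
EUR 18,100.94 ÷ 0.010596 = INR 1,708,280.89
Profit = INR 1,708,280.89 − INR 1,671,000.00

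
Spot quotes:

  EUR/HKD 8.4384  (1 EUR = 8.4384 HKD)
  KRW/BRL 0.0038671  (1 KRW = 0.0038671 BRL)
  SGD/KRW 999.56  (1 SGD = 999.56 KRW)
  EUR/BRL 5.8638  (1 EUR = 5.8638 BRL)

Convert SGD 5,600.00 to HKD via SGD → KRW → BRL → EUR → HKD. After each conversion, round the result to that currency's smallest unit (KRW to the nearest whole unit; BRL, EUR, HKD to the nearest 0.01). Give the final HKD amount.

HKD 31,150.35

SGD 5,600.00 × 999.56 = KRW 5,597,536
KRW 5,597,536 × 0.0038671 = BRL 21,646.23
BRL 21,646.23 ÷ 5.8638 = EUR 3,691.50
EUR 3,691.50 × 8.4384 = HKD 31,150.35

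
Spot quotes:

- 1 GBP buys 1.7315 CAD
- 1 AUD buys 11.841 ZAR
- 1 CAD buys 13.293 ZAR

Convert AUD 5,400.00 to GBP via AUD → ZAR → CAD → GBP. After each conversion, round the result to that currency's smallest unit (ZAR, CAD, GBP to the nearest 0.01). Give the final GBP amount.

AUD 5,400.00 × 11.841 = ZAR 63,941.40
ZAR 63,941.40 ÷ 13.293 = CAD 4,810.16
CAD 4,810.16 ÷ 1.7315 = GBP 2,778.03

GBP 2,778.03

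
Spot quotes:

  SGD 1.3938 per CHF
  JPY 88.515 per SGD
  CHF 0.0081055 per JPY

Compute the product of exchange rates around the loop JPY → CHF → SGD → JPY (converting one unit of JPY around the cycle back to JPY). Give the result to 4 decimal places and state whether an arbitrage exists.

Around JPY → CHF → SGD → JPY: 1 × 0.0081055 × 1.3938 × 88.515 = 0.999993
Product ≈ 1 (deviation 0.001%, within rounding noise).

1.0000 (no arbitrage)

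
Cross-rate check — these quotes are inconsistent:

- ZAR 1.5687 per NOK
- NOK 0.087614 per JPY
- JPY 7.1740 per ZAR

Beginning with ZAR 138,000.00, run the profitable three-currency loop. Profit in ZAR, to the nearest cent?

Profit: ZAR 1,960.12

Profitable loop is ZAR → NOK → JPY → ZAR:
ZAR 138,000.00 ÷ 1.5687 = NOK 87,970.93
NOK 87,970.93 ÷ 0.087614 = JPY 1,004,074
JPY 1,004,074 ÷ 7.1740 = ZAR 139,960.12
Profit = ZAR 139,960.12 − ZAR 138,000.00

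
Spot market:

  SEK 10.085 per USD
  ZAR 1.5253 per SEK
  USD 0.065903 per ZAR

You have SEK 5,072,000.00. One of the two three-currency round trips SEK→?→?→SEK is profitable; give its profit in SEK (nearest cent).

Profitable loop is SEK → ZAR → USD → SEK:
SEK 5,072,000.00 × 1.5253 = ZAR 7,736,321.60
ZAR 7,736,321.60 × 0.065903 = USD 509,846.80
USD 509,846.80 × 10.085 = SEK 5,141,805.00
Profit = SEK 5,141,805.00 − SEK 5,072,000.00

Profit: SEK 69,805.00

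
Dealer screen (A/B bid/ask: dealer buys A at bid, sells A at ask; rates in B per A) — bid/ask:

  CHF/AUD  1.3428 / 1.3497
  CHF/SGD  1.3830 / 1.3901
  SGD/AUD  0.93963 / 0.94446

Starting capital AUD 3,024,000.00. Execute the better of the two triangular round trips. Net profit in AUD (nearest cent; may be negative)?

Best loop AUD → SGD → CHF → AUD:
AUD 3,024,000.00 ÷ 0.94446 (buy SGD at ask) = SGD 3,201,829.62
SGD 3,201,829.62 ÷ 1.3901 (buy CHF at ask) = CHF 2,303,308.84
CHF 2,303,308.84 × 1.3428 (sell CHF at bid) = AUD 3,092,883.11

Net profit: AUD 68,883.11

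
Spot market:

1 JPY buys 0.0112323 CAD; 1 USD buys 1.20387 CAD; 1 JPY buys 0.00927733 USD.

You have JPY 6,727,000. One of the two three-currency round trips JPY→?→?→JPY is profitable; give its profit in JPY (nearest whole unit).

Profitable loop is JPY → CAD → USD → JPY:
JPY 6,727,000 × 0.0112323 = CAD 75,559.68
CAD 75,559.68 ÷ 1.20387 = USD 62,763.99
USD 62,763.99 ÷ 0.00927733 = JPY 6,765,307
Profit = JPY 6,765,307 − JPY 6,727,000

Profit: JPY 38,307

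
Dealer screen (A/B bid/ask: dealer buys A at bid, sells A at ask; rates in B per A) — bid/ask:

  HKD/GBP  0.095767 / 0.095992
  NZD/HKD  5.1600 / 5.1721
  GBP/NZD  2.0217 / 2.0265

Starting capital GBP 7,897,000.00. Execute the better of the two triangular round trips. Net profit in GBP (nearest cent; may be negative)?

Best loop GBP → NZD → HKD → GBP:
GBP 7,897,000.00 × 2.0217 (sell GBP at bid) = NZD 15,965,364.90
NZD 15,965,364.90 × 5.1600 (sell NZD at bid) = HKD 82,381,282.88
HKD 82,381,282.88 × 0.095767 (sell HKD at bid) = GBP 7,889,408.32

Net result: GBP -7,591.68 (no profitable arbitrage after spreads)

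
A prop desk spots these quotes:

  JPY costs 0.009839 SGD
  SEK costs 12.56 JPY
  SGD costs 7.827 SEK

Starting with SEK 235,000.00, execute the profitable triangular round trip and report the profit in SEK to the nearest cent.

Profitable loop is SEK → SGD → JPY → SEK:
SEK 235,000.00 ÷ 7.827 = SGD 30,024.27
SGD 30,024.27 ÷ 0.009839 = JPY 3,051,558
JPY 3,051,558 ÷ 12.56 = SEK 242,958.41
Profit = SEK 242,958.41 − SEK 235,000.00

Profit: SEK 7,958.41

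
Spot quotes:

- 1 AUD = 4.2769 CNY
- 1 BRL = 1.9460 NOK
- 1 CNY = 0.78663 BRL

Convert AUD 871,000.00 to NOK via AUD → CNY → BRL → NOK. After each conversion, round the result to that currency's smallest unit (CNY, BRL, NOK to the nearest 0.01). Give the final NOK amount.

NOK 5,702,438.25

AUD 871,000.00 × 4.2769 = CNY 3,725,179.90
CNY 3,725,179.90 × 0.78663 = BRL 2,930,338.26
BRL 2,930,338.26 × 1.9460 = NOK 5,702,438.25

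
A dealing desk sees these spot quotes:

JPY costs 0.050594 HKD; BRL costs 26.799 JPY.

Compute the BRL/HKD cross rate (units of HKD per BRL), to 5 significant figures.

1 BRL × 26.799 = 26.799 JPY
26.799 JPY × 0.050594 = 1.35587 HKD

BRL/HKD = 1.3559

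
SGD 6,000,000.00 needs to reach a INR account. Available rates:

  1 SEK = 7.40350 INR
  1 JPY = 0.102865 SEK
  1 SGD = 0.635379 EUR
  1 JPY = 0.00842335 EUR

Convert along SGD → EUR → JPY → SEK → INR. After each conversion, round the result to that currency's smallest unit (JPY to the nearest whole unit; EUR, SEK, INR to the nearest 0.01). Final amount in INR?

SGD 6,000,000.00 × 0.635379 = EUR 3,812,274.00
EUR 3,812,274.00 ÷ 0.00842335 = JPY 452,584,067
JPY 452,584,067 × 0.102865 = SEK 46,555,060.05
SEK 46,555,060.05 × 7.40350 = INR 344,670,387.08

INR 344,670,387.08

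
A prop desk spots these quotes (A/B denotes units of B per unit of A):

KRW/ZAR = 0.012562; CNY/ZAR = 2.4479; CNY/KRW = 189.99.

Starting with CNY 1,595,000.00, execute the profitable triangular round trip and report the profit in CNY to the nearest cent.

Profitable loop is CNY → ZAR → KRW → CNY:
CNY 1,595,000.00 × 2.4479 = ZAR 3,904,400.50
ZAR 3,904,400.50 ÷ 0.012562 = KRW 310,810,420
KRW 310,810,420 ÷ 189.99 = CNY 1,635,930.42
Profit = CNY 1,635,930.42 − CNY 1,595,000.00

Profit: CNY 40,930.42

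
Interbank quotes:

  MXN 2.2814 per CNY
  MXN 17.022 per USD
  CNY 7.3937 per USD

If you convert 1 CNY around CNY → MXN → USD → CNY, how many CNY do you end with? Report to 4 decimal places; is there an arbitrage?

0.9910 (arbitrage exists)

Around CNY → MXN → USD → CNY: 1 × 2.2814 ÷ 17.022 × 7.3937 = 0.990952
Product < 1; profitable direction is CNY → USD → MXN → CNY.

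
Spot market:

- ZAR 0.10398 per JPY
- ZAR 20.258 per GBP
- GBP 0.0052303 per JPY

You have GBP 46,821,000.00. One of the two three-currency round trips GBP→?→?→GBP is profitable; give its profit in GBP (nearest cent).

Profit: GBP 889,507.77

Profitable loop is GBP → ZAR → JPY → GBP:
GBP 46,821,000.00 × 20.258 = ZAR 948,499,818.00
ZAR 948,499,818.00 ÷ 0.10398 = JPY 9,121,944,778
JPY 9,121,944,778 × 0.0052303 = GBP 47,710,507.77
Profit = GBP 47,710,507.77 − GBP 46,821,000.00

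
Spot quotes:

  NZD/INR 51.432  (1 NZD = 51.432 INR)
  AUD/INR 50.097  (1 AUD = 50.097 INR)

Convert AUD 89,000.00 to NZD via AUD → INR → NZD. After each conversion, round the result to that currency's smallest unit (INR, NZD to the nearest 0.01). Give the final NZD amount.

NZD 86,689.86

AUD 89,000.00 × 50.097 = INR 4,458,633.00
INR 4,458,633.00 ÷ 51.432 = NZD 86,689.86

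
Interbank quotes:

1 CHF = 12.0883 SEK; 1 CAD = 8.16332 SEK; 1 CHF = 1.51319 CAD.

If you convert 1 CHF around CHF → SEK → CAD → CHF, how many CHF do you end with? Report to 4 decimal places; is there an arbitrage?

Around CHF → SEK → CAD → CHF: 1 × 12.0883 ÷ 8.16332 ÷ 1.51319 = 0.978599
Product < 1; profitable direction is CHF → CAD → SEK → CHF.

0.9786 (arbitrage exists)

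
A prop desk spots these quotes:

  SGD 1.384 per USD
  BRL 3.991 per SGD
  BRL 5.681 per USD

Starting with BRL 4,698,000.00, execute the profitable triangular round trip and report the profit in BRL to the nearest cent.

Profit: BRL 133,922.77

Profitable loop is BRL → SGD → USD → BRL:
BRL 4,698,000.00 ÷ 3.991 = SGD 1,177,148.58
SGD 1,177,148.58 ÷ 1.384 = USD 850,540.88
USD 850,540.88 × 5.681 = BRL 4,831,922.77
Profit = BRL 4,831,922.77 − BRL 4,698,000.00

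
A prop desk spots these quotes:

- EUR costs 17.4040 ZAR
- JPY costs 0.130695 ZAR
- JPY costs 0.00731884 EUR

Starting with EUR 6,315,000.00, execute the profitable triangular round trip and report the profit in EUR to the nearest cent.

Profitable loop is EUR → JPY → ZAR → EUR:
EUR 6,315,000.00 ÷ 0.00731884 = JPY 862,841,653
JPY 862,841,653 × 0.130695 = ZAR 112,769,089.77
ZAR 112,769,089.77 ÷ 17.4040 = EUR 6,479,492.63
Profit = EUR 6,479,492.63 − EUR 6,315,000.00

Profit: EUR 164,492.63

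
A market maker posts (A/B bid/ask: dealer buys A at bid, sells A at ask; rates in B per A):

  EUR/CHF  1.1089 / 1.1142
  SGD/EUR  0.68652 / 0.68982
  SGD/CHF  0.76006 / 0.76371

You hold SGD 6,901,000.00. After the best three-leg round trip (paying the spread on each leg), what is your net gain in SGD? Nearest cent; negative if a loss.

Best loop SGD → EUR → CHF → SGD:
SGD 6,901,000.00 × 0.68652 (sell SGD at bid) = EUR 4,737,674.52
EUR 4,737,674.52 × 1.1089 (sell EUR at bid) = CHF 5,253,607.28
CHF 5,253,607.28 ÷ 0.76371 (buy SGD at ask) = SGD 6,879,060.47

Net result: SGD -21,939.53 (no profitable arbitrage after spreads)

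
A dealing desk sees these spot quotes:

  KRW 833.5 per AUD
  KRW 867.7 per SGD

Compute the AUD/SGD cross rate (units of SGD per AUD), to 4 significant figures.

1 AUD × 833.5 = 833.5 KRW
833.5 KRW ÷ 867.7 = 0.960585 SGD

AUD/SGD = 0.9606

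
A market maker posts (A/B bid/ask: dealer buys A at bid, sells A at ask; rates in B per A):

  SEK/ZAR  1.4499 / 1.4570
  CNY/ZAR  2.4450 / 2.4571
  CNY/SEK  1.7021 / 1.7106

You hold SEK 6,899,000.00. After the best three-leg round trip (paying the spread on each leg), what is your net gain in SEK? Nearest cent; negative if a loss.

Net profit: SEK 30,253.26

Best loop SEK → ZAR → CNY → SEK:
SEK 6,899,000.00 × 1.4499 (sell SEK at bid) = ZAR 10,002,860.10
ZAR 10,002,860.10 ÷ 2.4571 (buy CNY at ask) = CNY 4,071,002.44
CNY 4,071,002.44 × 1.7021 (sell CNY at bid) = SEK 6,929,253.26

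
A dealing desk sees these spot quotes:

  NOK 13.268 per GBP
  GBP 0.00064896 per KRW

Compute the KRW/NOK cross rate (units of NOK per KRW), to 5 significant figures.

KRW/NOK = 0.0086104

1 KRW × 0.00064896 = 0.00064896 GBP
0.00064896 GBP × 13.268 = 0.0086104 NOK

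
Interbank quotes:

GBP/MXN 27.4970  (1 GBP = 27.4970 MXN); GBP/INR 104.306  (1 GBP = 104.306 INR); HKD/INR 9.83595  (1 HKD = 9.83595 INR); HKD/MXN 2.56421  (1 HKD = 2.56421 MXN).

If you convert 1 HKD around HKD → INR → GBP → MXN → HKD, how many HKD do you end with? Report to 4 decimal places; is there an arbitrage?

1.0112 (arbitrage exists)

Around HKD → INR → GBP → MXN → HKD: 1 × 9.83595 ÷ 104.306 × 27.4970 ÷ 2.56421 = 1.011204
Product > 1; profitable direction is HKD → INR → GBP → MXN → HKD.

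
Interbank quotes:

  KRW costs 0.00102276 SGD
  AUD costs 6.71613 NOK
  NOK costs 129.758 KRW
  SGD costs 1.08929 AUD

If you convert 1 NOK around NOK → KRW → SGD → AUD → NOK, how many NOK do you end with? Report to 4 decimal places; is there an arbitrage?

Around NOK → KRW → SGD → AUD → NOK: 1 × 129.758 × 0.00102276 × 1.08929 × 6.71613 = 0.970891
Product < 1; profitable direction is NOK → AUD → SGD → KRW → NOK.

0.9709 (arbitrage exists)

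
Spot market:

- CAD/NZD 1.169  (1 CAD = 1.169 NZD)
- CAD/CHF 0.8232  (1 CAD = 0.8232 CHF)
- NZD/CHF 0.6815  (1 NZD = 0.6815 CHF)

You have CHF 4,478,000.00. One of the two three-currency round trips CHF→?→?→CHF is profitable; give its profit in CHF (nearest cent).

Profitable loop is CHF → NZD → CAD → CHF:
CHF 4,478,000.00 ÷ 0.6815 = NZD 6,570,799.71
NZD 6,570,799.71 ÷ 1.169 = CAD 5,620,872.29
CAD 5,620,872.29 × 0.8232 = CHF 4,627,102.07
Profit = CHF 4,627,102.07 − CHF 4,478,000.00

Profit: CHF 149,102.07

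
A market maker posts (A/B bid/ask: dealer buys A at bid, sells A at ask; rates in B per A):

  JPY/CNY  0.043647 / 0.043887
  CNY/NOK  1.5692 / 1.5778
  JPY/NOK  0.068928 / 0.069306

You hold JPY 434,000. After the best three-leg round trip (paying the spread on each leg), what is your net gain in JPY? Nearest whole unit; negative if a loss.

Net result: JPY -1,986 (no profitable arbitrage after spreads)

Best loop JPY → NOK → CNY → JPY:
JPY 434,000 × 0.068928 (sell JPY at bid) = NOK 29,914.75
NOK 29,914.75 ÷ 1.5778 (buy CNY at ask) = CNY 18,959.79
CNY 18,959.79 ÷ 0.043887 (buy JPY at ask) = JPY 432,014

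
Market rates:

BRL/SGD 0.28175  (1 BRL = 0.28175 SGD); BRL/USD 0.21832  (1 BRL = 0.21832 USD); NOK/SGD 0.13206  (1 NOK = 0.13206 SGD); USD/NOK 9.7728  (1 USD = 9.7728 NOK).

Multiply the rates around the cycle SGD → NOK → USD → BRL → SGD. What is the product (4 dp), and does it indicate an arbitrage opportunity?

1.0000 (no arbitrage)

Around SGD → NOK → USD → BRL → SGD: 1 ÷ 0.13206 ÷ 9.7728 ÷ 0.21832 × 0.28175 = 0.999954
Product ≈ 1 (deviation 0.005%, within rounding noise).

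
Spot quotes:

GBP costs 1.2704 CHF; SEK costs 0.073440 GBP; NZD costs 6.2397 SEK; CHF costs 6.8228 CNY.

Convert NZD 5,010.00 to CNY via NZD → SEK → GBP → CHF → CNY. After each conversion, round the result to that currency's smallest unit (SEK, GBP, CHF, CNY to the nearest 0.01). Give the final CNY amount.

CNY 19,899.24

NZD 5,010.00 × 6.2397 = SEK 31,260.90
SEK 31,260.90 × 0.073440 = GBP 2,295.80
GBP 2,295.80 × 1.2704 = CHF 2,916.58
CHF 2,916.58 × 6.8228 = CNY 19,899.24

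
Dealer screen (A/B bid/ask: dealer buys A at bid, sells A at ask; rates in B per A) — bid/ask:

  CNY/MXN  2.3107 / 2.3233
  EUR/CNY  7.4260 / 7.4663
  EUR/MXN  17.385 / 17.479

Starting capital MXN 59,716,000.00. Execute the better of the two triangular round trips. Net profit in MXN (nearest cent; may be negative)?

Best loop MXN → CNY → EUR → MXN:
MXN 59,716,000.00 ÷ 2.3233 (buy CNY at ask) = CNY 25,703,094.74
CNY 25,703,094.74 ÷ 7.4663 (buy EUR at ask) = EUR 3,442,547.81
EUR 3,442,547.81 × 17.385 (sell EUR at bid) = MXN 59,848,693.73

Net profit: MXN 132,693.73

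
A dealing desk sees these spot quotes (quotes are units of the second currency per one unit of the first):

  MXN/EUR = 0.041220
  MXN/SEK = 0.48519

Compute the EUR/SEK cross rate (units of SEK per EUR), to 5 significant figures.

1 EUR ÷ 0.041220 = 24.2601 MXN
24.2601 MXN × 0.48519 = 11.7707 SEK

EUR/SEK = 11.771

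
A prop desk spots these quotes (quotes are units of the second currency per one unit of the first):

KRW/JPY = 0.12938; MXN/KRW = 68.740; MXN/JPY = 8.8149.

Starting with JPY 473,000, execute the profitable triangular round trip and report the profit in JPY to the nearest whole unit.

Profit: JPY 4,222

Profitable loop is JPY → MXN → KRW → JPY:
JPY 473,000 ÷ 8.8149 = MXN 53,659.15
MXN 53,659.15 × 68.740 = KRW 3,688,530
KRW 3,688,530 × 0.12938 = JPY 477,222
Profit = JPY 477,222 − JPY 473,000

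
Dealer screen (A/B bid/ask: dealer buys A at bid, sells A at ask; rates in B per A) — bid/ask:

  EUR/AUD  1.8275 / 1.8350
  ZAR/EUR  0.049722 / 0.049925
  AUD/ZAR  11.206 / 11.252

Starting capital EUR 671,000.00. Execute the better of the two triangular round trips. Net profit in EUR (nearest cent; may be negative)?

Best loop EUR → AUD → ZAR → EUR:
EUR 671,000.00 × 1.8275 (sell EUR at bid) = AUD 1,226,252.50
AUD 1,226,252.50 × 11.206 (sell AUD at bid) = ZAR 13,741,385.51
ZAR 13,741,385.51 × 0.049722 (sell ZAR at bid) = EUR 683,249.17

Net profit: EUR 12,249.17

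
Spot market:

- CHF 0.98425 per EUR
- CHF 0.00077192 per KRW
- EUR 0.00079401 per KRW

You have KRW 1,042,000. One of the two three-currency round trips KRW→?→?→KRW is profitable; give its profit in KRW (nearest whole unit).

Profit: KRW 12,938

Profitable loop is KRW → EUR → CHF → KRW:
KRW 1,042,000 × 0.00079401 = EUR 827.36
EUR 827.36 × 0.98425 = CHF 814.33
CHF 814.33 ÷ 0.00077192 = KRW 1,054,938
Profit = KRW 1,054,938 − KRW 1,042,000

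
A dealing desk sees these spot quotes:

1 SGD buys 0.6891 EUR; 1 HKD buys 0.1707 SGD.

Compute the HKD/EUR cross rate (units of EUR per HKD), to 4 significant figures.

HKD/EUR = 0.1176

1 HKD × 0.1707 = 0.1707 SGD
0.1707 SGD × 0.6891 = 0.117629 EUR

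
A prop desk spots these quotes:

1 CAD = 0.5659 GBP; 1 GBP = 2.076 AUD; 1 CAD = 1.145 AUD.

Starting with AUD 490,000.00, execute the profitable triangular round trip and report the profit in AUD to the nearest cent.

Profit: AUD 12,756.43

Profitable loop is AUD → CAD → GBP → AUD:
AUD 490,000.00 ÷ 1.145 = CAD 427,947.60
CAD 427,947.60 × 0.5659 = GBP 242,175.55
GBP 242,175.55 × 2.076 = AUD 502,756.43
Profit = AUD 502,756.43 − AUD 490,000.00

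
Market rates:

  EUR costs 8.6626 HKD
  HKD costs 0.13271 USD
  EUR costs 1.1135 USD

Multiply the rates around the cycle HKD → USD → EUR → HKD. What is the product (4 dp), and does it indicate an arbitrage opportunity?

1.0324 (arbitrage exists)

Around HKD → USD → EUR → HKD: 1 × 0.13271 ÷ 1.1135 × 8.6626 = 1.032433
Product > 1; profitable direction is HKD → USD → EUR → HKD.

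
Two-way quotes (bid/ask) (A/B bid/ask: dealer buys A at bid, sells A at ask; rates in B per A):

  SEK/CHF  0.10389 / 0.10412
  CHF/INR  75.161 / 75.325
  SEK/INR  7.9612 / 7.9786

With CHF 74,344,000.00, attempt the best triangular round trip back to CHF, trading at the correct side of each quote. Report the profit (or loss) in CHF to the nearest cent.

Net profit: CHF 1,121,970.01

Best loop CHF → SEK → INR → CHF:
CHF 74,344,000.00 ÷ 0.10412 (buy SEK at ask) = SEK 714,022,281.98
SEK 714,022,281.98 × 7.9612 (sell SEK at bid) = INR 5,684,474,191.32
INR 5,684,474,191.32 ÷ 75.325 (buy CHF at ask) = CHF 75,465,970.01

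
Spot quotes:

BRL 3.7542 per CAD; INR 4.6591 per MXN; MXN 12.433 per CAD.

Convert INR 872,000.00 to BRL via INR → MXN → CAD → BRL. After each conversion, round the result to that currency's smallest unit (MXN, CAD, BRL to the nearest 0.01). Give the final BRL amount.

INR 872,000.00 ÷ 4.6591 = MXN 187,160.61
MXN 187,160.61 ÷ 12.433 = CAD 15,053.54
CAD 15,053.54 × 3.7542 = BRL 56,514.00

BRL 56,514.00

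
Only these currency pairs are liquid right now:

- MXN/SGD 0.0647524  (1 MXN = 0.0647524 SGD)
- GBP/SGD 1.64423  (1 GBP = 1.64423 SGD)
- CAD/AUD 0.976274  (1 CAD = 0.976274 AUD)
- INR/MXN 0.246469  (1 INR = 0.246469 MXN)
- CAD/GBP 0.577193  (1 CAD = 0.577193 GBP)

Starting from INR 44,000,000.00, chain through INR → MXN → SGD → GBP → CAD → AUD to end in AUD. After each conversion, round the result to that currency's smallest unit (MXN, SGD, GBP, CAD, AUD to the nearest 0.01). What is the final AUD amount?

AUD 722,368.74

INR 44,000,000.00 × 0.246469 = MXN 10,844,636.00
MXN 10,844,636.00 × 0.0647524 = SGD 702,216.21
SGD 702,216.21 ÷ 1.64423 = GBP 427,079.06
GBP 427,079.06 ÷ 0.577193 = CAD 739,924.18
CAD 739,924.18 × 0.976274 = AUD 722,368.74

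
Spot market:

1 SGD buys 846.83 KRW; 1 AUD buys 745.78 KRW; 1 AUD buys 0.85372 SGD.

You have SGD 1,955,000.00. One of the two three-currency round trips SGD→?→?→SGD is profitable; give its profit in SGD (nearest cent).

Profitable loop is SGD → AUD → KRW → SGD:
SGD 1,955,000.00 ÷ 0.85372 = AUD 2,289,977.98
AUD 2,289,977.98 × 745.78 = KRW 1,707,819,777
KRW 1,707,819,777 ÷ 846.83 = SGD 2,016,720.92
Profit = SGD 2,016,720.92 − SGD 1,955,000.00

Profit: SGD 61,720.92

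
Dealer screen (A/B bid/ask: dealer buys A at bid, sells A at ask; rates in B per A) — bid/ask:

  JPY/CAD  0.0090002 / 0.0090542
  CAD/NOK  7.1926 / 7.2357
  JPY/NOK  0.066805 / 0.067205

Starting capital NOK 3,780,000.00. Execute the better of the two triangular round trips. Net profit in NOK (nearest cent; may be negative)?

Net profit: NOK 74,518.48

Best loop NOK → CAD → JPY → NOK:
NOK 3,780,000.00 ÷ 7.2357 (buy CAD at ask) = CAD 522,409.72
CAD 522,409.72 ÷ 0.0090542 (buy JPY at ask) = JPY 57,698,054
JPY 57,698,054 × 0.066805 (sell JPY at bid) = NOK 3,854,518.48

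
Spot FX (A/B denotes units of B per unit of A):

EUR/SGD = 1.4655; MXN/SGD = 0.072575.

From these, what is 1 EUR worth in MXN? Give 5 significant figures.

EUR/MXN = 20.193

1 EUR × 1.4655 = 1.4655 SGD
1.4655 SGD ÷ 0.072575 = 20.1929 MXN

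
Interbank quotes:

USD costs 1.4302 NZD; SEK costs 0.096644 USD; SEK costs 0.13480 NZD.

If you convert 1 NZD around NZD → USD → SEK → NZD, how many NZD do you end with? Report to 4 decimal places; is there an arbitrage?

0.9753 (arbitrage exists)

Around NZD → USD → SEK → NZD: 1 ÷ 1.4302 ÷ 0.096644 × 0.13480 = 0.975255
Product < 1; profitable direction is NZD → SEK → USD → NZD.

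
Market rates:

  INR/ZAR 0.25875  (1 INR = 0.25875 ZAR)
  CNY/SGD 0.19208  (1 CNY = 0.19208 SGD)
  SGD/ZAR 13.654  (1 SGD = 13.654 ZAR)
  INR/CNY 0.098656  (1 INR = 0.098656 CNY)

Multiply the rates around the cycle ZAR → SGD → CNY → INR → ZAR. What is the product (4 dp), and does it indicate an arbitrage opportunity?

Around ZAR → SGD → CNY → INR → ZAR: 1 ÷ 13.654 ÷ 0.19208 ÷ 0.098656 × 0.25875 = 1.000034
Product ≈ 1 (deviation 0.003%, within rounding noise).

1.0000 (no arbitrage)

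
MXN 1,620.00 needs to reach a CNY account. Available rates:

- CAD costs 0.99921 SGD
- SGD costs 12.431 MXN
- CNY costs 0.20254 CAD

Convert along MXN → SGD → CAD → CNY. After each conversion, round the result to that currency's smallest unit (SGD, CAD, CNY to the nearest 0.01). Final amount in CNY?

CNY 643.92

MXN 1,620.00 ÷ 12.431 = SGD 130.32
SGD 130.32 ÷ 0.99921 = CAD 130.42
CAD 130.42 ÷ 0.20254 = CNY 643.92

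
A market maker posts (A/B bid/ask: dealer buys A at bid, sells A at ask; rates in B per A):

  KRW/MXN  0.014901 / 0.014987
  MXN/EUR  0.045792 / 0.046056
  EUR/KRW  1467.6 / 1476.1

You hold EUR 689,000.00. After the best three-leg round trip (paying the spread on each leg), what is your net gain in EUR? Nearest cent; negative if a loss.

Best loop EUR → KRW → MXN → EUR:
EUR 689,000.00 × 1467.6 (sell EUR at bid) = KRW 1,011,176,400
KRW 1,011,176,400 × 0.014901 (sell KRW at bid) = MXN 15,067,539.54
MXN 15,067,539.54 × 0.045792 (sell MXN at bid) = EUR 689,972.77

Net profit: EUR 972.77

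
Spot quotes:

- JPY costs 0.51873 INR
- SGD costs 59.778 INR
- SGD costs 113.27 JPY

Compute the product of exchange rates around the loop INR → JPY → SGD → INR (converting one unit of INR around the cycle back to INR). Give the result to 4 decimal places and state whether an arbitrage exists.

Around INR → JPY → SGD → INR: 1 ÷ 0.51873 ÷ 113.27 × 59.778 = 1.017384
Product > 1; profitable direction is INR → JPY → SGD → INR.

1.0174 (arbitrage exists)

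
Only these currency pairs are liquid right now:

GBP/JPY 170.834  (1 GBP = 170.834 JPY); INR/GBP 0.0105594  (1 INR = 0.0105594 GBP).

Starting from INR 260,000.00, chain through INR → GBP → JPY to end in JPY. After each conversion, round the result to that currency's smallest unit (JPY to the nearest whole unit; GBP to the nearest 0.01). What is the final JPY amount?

INR 260,000.00 × 0.0105594 = GBP 2,745.44
GBP 2,745.44 × 170.834 = JPY 469,014

JPY 469,014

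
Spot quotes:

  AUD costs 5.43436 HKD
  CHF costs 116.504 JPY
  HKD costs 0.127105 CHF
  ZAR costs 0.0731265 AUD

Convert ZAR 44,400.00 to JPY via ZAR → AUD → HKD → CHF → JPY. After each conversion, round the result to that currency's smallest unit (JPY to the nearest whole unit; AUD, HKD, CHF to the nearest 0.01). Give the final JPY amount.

JPY 261,282

ZAR 44,400.00 × 0.0731265 = AUD 3,246.82
AUD 3,246.82 × 5.43436 = HKD 17,644.39
HKD 17,644.39 × 0.127105 = CHF 2,242.69
CHF 2,242.69 × 116.504 = JPY 261,282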